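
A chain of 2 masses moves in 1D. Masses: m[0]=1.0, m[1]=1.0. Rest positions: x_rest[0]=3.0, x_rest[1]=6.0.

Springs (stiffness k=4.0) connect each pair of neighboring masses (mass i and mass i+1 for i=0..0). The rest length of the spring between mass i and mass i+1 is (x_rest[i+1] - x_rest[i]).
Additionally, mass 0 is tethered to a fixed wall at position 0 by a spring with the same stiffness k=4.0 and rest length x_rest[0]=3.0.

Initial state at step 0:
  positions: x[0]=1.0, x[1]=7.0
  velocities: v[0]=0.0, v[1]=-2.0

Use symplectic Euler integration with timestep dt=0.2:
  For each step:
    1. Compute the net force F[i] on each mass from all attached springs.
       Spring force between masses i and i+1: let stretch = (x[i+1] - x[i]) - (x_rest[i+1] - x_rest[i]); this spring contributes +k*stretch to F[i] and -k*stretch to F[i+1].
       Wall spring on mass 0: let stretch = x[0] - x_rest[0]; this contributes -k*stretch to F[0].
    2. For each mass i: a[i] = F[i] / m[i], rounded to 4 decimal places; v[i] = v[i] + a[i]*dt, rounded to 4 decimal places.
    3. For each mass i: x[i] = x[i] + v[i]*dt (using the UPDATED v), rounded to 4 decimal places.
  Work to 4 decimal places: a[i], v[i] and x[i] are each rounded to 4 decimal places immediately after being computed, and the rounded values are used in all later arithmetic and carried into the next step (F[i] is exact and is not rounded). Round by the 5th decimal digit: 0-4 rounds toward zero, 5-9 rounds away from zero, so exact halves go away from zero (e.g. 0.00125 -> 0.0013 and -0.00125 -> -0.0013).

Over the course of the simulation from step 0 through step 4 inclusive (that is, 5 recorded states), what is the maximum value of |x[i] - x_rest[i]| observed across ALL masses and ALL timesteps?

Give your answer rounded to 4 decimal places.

Step 0: x=[1.0000 7.0000] v=[0.0000 -2.0000]
Step 1: x=[1.8000 6.1200] v=[4.0000 -4.4000]
Step 2: x=[3.0032 5.0288] v=[6.0160 -5.4560]
Step 3: x=[4.0500 4.0935] v=[5.2339 -4.6765]
Step 4: x=[4.4557 3.6312] v=[2.0287 -2.3113]
Max displacement = 2.3688

Answer: 2.3688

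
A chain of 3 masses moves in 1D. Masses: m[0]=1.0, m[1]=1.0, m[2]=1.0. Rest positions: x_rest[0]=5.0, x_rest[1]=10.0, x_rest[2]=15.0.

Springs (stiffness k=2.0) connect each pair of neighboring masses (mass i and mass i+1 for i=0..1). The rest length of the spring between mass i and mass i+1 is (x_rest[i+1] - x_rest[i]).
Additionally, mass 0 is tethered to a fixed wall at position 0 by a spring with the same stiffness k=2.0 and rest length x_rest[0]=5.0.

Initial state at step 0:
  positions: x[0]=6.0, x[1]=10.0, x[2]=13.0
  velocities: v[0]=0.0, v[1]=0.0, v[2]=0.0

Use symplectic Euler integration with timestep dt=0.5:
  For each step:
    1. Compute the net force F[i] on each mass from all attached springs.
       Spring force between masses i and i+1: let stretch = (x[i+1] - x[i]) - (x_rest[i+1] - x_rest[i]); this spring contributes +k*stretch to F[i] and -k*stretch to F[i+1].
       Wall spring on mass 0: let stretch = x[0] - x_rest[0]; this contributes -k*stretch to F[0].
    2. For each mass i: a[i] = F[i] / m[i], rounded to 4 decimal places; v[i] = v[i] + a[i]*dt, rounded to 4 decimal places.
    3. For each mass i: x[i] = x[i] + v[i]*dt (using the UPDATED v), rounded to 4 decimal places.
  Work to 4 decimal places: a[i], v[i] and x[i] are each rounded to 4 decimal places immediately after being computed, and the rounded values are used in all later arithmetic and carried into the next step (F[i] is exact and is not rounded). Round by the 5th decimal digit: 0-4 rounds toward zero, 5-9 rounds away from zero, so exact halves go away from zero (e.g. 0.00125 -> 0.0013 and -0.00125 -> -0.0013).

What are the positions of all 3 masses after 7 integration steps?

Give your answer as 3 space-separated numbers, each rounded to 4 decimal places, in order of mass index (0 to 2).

Answer: 6.6328 11.0469 14.5626

Derivation:
Step 0: x=[6.0000 10.0000 13.0000] v=[0.0000 0.0000 0.0000]
Step 1: x=[5.0000 9.5000 14.0000] v=[-2.0000 -1.0000 2.0000]
Step 2: x=[3.7500 9.0000 15.2500] v=[-2.5000 -1.0000 2.5000]
Step 3: x=[3.2500 9.0000 15.8750] v=[-1.0000 0.0000 1.2500]
Step 4: x=[4.0000 9.5625 15.5625] v=[1.5000 1.1250 -0.6250]
Step 5: x=[5.5313 10.3438 14.7500] v=[3.0625 1.5625 -1.6250]
Step 6: x=[6.7032 10.9219 14.2344] v=[2.3437 1.1562 -1.0312]
Step 7: x=[6.6328 11.0469 14.5626] v=[-0.1408 0.2500 0.6563]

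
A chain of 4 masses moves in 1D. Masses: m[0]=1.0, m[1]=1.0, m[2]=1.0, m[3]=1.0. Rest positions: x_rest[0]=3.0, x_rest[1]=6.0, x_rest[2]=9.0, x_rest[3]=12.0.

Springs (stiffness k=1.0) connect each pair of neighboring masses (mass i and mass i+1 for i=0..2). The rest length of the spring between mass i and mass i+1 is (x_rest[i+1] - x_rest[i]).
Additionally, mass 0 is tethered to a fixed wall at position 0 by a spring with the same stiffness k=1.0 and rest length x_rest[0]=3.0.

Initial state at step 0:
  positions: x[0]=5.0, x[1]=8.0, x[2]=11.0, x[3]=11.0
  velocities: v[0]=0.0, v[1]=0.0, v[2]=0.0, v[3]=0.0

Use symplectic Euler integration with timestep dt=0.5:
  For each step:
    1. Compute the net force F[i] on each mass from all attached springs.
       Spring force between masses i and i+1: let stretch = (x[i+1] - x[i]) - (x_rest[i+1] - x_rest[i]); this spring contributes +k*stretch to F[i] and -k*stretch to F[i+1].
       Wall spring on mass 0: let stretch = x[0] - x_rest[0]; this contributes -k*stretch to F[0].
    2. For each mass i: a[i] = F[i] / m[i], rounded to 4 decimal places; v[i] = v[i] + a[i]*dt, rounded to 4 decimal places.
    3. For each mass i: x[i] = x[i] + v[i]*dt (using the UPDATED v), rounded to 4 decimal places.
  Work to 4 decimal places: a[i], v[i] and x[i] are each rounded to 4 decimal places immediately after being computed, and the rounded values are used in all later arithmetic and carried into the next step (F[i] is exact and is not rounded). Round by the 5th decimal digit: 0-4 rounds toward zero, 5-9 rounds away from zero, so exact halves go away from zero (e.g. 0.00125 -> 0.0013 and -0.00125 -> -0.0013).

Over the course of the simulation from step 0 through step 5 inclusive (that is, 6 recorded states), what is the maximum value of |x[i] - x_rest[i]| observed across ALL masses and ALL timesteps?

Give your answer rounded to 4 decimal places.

Step 0: x=[5.0000 8.0000 11.0000 11.0000] v=[0.0000 0.0000 0.0000 0.0000]
Step 1: x=[4.5000 8.0000 10.2500 11.7500] v=[-1.0000 0.0000 -1.5000 1.5000]
Step 2: x=[3.7500 7.6875 9.3125 12.8750] v=[-1.5000 -0.6250 -1.8750 2.2500]
Step 3: x=[3.0469 6.7969 8.8594 13.8594] v=[-1.4063 -1.7813 -0.9063 1.9688]
Step 4: x=[2.5195 5.4844 9.1407 14.3438] v=[-1.0548 -2.6251 0.5625 0.9688]
Step 5: x=[2.1035 4.3447 9.8087 14.2774] v=[-0.8321 -2.2794 1.3359 -0.1328]
Max displacement = 2.3438

Answer: 2.3438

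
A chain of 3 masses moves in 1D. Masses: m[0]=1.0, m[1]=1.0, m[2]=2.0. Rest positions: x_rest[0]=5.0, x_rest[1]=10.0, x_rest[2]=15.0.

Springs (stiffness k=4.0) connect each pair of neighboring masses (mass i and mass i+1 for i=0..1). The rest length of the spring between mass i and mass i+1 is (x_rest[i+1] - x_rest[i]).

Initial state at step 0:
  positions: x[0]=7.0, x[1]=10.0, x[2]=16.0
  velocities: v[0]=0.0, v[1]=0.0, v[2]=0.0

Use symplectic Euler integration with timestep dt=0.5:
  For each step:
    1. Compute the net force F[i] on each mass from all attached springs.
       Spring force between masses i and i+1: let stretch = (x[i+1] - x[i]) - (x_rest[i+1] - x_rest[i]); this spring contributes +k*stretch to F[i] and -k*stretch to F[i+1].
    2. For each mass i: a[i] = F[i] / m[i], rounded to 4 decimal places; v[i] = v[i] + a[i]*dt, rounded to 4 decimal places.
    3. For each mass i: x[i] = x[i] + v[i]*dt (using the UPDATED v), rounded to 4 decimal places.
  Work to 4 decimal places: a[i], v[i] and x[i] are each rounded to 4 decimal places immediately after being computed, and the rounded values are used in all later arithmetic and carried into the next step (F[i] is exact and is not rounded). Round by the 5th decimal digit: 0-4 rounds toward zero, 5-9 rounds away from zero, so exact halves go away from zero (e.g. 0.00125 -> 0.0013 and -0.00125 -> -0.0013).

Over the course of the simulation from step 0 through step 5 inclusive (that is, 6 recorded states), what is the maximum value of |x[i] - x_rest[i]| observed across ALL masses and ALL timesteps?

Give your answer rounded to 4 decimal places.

Answer: 3.0000

Derivation:
Step 0: x=[7.0000 10.0000 16.0000] v=[0.0000 0.0000 0.0000]
Step 1: x=[5.0000 13.0000 15.5000] v=[-4.0000 6.0000 -1.0000]
Step 2: x=[6.0000 10.5000 16.2500] v=[2.0000 -5.0000 1.5000]
Step 3: x=[6.5000 9.2500 16.6250] v=[1.0000 -2.5000 0.7500]
Step 4: x=[4.7500 12.6250 15.8125] v=[-3.5000 6.7500 -1.6250]
Step 5: x=[5.8750 11.3125 15.9063] v=[2.2500 -2.6250 0.1875]
Max displacement = 3.0000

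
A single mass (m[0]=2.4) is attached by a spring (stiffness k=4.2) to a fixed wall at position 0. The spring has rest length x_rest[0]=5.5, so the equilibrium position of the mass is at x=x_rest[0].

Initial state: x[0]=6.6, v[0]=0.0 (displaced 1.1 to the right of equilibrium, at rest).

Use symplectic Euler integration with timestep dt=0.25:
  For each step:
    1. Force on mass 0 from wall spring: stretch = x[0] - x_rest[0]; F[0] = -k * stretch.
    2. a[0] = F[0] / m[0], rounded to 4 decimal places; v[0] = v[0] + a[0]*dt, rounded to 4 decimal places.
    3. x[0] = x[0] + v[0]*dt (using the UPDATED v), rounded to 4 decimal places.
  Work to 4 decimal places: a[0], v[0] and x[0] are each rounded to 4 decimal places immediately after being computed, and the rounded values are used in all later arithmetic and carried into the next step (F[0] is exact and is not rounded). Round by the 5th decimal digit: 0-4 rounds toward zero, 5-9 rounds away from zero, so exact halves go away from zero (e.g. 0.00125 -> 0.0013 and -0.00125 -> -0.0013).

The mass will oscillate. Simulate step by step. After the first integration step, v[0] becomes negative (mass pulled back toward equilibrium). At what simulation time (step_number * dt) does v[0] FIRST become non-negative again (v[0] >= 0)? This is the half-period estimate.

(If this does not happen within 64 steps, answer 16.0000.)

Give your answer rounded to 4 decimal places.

Step 0: x=[6.6000] v=[0.0000]
Step 1: x=[6.4797] v=[-0.4813]
Step 2: x=[6.2522] v=[-0.9099]
Step 3: x=[5.9425] v=[-1.2390]
Step 4: x=[5.5844] v=[-1.4326]
Step 5: x=[5.2170] v=[-1.4695]
Step 6: x=[4.8806] v=[-1.3457]
Step 7: x=[4.6119] v=[-1.0747]
Step 8: x=[4.4404] v=[-0.6862]
Step 9: x=[4.3848] v=[-0.2226]
Step 10: x=[4.4511] v=[0.2653]
First v>=0 after going negative at step 10, time=2.5000

Answer: 2.5000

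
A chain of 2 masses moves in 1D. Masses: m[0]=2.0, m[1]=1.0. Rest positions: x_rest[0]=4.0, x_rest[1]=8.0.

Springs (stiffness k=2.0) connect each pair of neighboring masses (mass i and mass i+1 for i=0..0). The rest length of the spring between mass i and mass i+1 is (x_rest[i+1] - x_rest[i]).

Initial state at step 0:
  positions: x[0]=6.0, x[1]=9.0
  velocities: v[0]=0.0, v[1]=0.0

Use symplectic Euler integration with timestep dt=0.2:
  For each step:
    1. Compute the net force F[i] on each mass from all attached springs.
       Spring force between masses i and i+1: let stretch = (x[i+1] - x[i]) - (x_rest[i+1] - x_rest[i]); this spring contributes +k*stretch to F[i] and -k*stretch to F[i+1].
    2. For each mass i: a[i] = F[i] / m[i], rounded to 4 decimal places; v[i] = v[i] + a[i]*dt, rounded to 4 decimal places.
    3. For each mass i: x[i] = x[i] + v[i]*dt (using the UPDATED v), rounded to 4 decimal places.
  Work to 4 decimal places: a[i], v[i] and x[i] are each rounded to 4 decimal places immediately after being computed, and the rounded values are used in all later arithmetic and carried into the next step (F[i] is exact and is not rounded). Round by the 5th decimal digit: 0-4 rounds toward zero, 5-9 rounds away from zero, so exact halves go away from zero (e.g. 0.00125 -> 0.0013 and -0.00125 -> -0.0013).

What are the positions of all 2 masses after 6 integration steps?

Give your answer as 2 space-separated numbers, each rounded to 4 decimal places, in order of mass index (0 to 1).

Step 0: x=[6.0000 9.0000] v=[0.0000 0.0000]
Step 1: x=[5.9600 9.0800] v=[-0.2000 0.4000]
Step 2: x=[5.8848 9.2304] v=[-0.3760 0.7520]
Step 3: x=[5.7834 9.4332] v=[-0.5069 1.0138]
Step 4: x=[5.6680 9.6640] v=[-0.5769 1.1539]
Step 5: x=[5.5525 9.8951] v=[-0.5777 1.1555]
Step 6: x=[5.4507 10.0988] v=[-0.5092 1.0185]

Answer: 5.4507 10.0988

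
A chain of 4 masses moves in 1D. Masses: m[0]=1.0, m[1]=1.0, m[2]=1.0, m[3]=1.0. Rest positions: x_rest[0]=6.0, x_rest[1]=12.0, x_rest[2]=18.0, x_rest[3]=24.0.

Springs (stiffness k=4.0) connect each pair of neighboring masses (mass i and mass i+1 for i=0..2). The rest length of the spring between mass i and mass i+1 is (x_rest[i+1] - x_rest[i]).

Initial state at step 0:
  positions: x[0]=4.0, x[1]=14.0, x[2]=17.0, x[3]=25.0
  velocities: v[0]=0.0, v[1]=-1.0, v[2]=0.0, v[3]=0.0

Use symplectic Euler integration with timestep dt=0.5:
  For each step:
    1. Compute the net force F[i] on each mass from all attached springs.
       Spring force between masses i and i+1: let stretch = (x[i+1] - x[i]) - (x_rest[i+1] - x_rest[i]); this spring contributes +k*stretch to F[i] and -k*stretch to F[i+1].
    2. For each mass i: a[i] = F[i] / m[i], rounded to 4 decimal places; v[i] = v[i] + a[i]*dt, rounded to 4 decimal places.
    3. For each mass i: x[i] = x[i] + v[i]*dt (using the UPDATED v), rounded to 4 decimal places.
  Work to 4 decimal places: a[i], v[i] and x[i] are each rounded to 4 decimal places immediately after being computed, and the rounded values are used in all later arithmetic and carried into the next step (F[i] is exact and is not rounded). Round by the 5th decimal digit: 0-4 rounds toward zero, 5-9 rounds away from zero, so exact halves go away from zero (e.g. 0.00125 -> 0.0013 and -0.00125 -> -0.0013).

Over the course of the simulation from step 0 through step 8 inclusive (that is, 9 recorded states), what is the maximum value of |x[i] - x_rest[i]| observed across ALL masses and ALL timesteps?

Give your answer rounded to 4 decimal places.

Step 0: x=[4.0000 14.0000 17.0000 25.0000] v=[0.0000 -1.0000 0.0000 0.0000]
Step 1: x=[8.0000 6.5000 22.0000 23.0000] v=[8.0000 -15.0000 10.0000 -4.0000]
Step 2: x=[4.5000 16.0000 12.5000 26.0000] v=[-7.0000 19.0000 -19.0000 6.0000]
Step 3: x=[6.5000 10.5000 20.0000 21.5000] v=[4.0000 -11.0000 15.0000 -9.0000]
Step 4: x=[6.5000 10.5000 19.5000 21.5000] v=[0.0000 0.0000 -1.0000 0.0000]
Step 5: x=[4.5000 15.5000 12.0000 25.5000] v=[-4.0000 10.0000 -15.0000 8.0000]
Step 6: x=[7.5000 6.0000 21.5000 22.0000] v=[6.0000 -19.0000 19.0000 -7.0000]
Step 7: x=[3.0000 13.5000 16.0000 24.0000] v=[-9.0000 15.0000 -11.0000 4.0000]
Step 8: x=[3.0000 13.0000 16.0000 24.0000] v=[0.0000 -1.0000 0.0000 0.0000]
Max displacement = 6.0000

Answer: 6.0000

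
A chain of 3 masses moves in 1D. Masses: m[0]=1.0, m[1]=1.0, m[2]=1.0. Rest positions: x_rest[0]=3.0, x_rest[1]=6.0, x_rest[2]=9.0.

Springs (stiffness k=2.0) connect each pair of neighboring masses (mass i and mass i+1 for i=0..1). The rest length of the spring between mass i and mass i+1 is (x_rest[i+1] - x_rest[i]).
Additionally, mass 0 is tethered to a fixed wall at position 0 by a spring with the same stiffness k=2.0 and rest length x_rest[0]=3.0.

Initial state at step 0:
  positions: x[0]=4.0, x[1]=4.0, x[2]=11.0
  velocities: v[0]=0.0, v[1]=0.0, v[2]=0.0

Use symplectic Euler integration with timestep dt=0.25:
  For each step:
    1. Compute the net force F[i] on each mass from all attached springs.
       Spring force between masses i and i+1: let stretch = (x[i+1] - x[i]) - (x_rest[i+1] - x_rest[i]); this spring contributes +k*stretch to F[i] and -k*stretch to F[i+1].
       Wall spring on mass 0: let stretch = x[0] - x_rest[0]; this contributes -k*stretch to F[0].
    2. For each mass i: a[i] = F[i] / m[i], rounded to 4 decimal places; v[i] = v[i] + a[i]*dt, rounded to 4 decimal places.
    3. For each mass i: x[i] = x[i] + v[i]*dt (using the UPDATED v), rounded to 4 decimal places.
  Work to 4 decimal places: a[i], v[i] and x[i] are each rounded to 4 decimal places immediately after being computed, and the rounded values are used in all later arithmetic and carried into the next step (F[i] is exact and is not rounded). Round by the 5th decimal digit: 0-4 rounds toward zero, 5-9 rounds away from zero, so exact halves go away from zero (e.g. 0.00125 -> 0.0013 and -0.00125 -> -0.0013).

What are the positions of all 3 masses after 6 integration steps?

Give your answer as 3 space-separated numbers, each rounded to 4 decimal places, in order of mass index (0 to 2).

Answer: 3.1015 7.5602 8.1428

Derivation:
Step 0: x=[4.0000 4.0000 11.0000] v=[0.0000 0.0000 0.0000]
Step 1: x=[3.5000 4.8750 10.5000] v=[-2.0000 3.5000 -2.0000]
Step 2: x=[2.7344 6.2813 9.6719] v=[-3.0625 5.6250 -3.3125]
Step 3: x=[2.0703 7.6680 8.7950] v=[-2.6563 5.5469 -3.5078]
Step 4: x=[1.8472 8.4959 8.1522] v=[-0.8926 3.3116 -2.5713]
Step 5: x=[2.2243 8.4498 7.9273] v=[1.5082 -0.1846 -0.8995]
Step 6: x=[3.1015 7.5602 8.1428] v=[3.5088 -3.5586 0.8618]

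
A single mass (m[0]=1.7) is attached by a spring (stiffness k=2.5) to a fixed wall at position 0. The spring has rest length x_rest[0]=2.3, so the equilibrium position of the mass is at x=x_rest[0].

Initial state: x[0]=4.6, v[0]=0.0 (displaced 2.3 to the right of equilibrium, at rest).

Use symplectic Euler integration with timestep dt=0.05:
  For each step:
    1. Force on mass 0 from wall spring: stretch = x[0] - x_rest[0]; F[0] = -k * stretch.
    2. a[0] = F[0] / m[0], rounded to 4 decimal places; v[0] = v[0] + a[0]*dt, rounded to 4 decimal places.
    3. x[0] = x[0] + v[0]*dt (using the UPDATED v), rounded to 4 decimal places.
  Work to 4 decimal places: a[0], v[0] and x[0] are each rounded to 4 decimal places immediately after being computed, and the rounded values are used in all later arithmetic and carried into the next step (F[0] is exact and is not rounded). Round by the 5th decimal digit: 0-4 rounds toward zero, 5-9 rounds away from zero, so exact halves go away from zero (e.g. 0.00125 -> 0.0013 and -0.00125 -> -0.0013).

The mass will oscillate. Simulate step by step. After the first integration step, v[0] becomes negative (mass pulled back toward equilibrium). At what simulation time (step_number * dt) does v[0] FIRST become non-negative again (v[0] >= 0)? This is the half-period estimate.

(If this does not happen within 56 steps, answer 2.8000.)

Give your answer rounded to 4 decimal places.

Answer: 2.6000

Derivation:
Step 0: x=[4.6000] v=[0.0000]
Step 1: x=[4.5915] v=[-0.1691]
Step 2: x=[4.5746] v=[-0.3376]
Step 3: x=[4.5494] v=[-0.5049]
Step 4: x=[4.5159] v=[-0.6703]
Step 5: x=[4.4742] v=[-0.8332]
Step 6: x=[4.4245] v=[-0.9931]
Step 7: x=[4.3670] v=[-1.1493]
Step 8: x=[4.3019] v=[-1.3013]
Step 9: x=[4.2295] v=[-1.4485]
Step 10: x=[4.1500] v=[-1.5904]
Step 11: x=[4.0637] v=[-1.7264]
Step 12: x=[3.9709] v=[-1.8561]
Step 13: x=[3.8720] v=[-1.9790]
Step 14: x=[3.7673] v=[-2.0946]
Step 15: x=[3.6572] v=[-2.2025]
Step 16: x=[3.5421] v=[-2.3023]
Step 17: x=[3.4224] v=[-2.3936]
Step 18: x=[3.2986] v=[-2.4761]
Step 19: x=[3.1711] v=[-2.5495]
Step 20: x=[3.0404] v=[-2.6136]
Step 21: x=[2.9070] v=[-2.6680]
Step 22: x=[2.7714] v=[-2.7126]
Step 23: x=[2.6340] v=[-2.7473]
Step 24: x=[2.4954] v=[-2.7719]
Step 25: x=[2.3561] v=[-2.7863]
Step 26: x=[2.2166] v=[-2.7904]
Step 27: x=[2.0774] v=[-2.7843]
Step 28: x=[1.9390] v=[-2.7679]
Step 29: x=[1.8019] v=[-2.7414]
Step 30: x=[1.6667] v=[-2.7048]
Step 31: x=[1.5338] v=[-2.6582]
Step 32: x=[1.4037] v=[-2.6019]
Step 33: x=[1.2769] v=[-2.5360]
Step 34: x=[1.1539] v=[-2.4608]
Step 35: x=[1.0351] v=[-2.3765]
Step 36: x=[0.9209] v=[-2.2835]
Step 37: x=[0.8118] v=[-2.1821]
Step 38: x=[0.7082] v=[-2.0727]
Step 39: x=[0.6104] v=[-1.9557]
Step 40: x=[0.5188] v=[-1.8315]
Step 41: x=[0.4338] v=[-1.7005]
Step 42: x=[0.3556] v=[-1.5633]
Step 43: x=[0.2846] v=[-1.4203]
Step 44: x=[0.2210] v=[-1.2721]
Step 45: x=[0.1650] v=[-1.1192]
Step 46: x=[0.1169] v=[-0.9622]
Step 47: x=[0.0768] v=[-0.8017]
Step 48: x=[0.0449] v=[-0.6382]
Step 49: x=[0.0213] v=[-0.4724]
Step 50: x=[0.0061] v=[-0.3049]
Step 51: x=[-0.0007] v=[-0.1362]
Step 52: x=[0.0010] v=[0.0330]
First v>=0 after going negative at step 52, time=2.6000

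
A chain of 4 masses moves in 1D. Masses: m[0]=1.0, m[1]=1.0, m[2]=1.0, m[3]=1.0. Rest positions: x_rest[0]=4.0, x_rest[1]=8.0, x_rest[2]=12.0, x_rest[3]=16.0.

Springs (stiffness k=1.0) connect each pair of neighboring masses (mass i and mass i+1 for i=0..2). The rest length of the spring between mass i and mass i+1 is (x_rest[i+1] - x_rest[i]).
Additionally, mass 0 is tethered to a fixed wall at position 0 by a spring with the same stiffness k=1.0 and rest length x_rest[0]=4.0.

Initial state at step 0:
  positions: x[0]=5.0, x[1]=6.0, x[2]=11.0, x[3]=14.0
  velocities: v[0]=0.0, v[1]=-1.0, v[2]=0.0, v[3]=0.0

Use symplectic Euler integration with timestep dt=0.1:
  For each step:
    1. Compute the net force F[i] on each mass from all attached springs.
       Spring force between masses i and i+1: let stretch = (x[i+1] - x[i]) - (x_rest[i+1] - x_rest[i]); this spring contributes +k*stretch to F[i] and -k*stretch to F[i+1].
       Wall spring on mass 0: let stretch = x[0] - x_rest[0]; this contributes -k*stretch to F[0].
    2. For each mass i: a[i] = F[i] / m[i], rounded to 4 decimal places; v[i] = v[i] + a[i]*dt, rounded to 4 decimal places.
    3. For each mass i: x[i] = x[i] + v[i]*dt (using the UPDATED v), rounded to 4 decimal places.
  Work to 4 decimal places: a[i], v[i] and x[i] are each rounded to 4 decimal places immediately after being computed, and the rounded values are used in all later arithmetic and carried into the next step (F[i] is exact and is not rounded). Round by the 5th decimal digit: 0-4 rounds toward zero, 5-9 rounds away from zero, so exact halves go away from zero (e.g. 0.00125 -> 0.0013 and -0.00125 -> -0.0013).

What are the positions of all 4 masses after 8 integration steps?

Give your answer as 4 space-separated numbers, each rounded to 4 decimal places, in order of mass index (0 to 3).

Step 0: x=[5.0000 6.0000 11.0000 14.0000] v=[0.0000 -1.0000 0.0000 0.0000]
Step 1: x=[4.9600 5.9400 10.9800 14.0100] v=[-0.4000 -0.6000 -0.2000 0.1000]
Step 2: x=[4.8802 5.9206 10.9399 14.0297] v=[-0.7980 -0.1940 -0.4010 0.1970]
Step 3: x=[4.7620 5.9410 10.8805 14.0585] v=[-1.1820 0.2039 -0.5940 0.2880]
Step 4: x=[4.6080 5.9990 10.8035 14.0955] v=[-1.5403 0.5800 -0.7702 0.3702]
Step 5: x=[4.4218 6.0911 10.7114 14.1396] v=[-1.8620 0.9214 -0.9215 0.4410]
Step 6: x=[4.2081 6.2128 10.6073 14.1894] v=[-2.1373 1.2165 -1.0407 0.4982]
Step 7: x=[3.9723 6.3584 10.4951 14.2434] v=[-2.3576 1.4555 -1.1219 0.5400]
Step 8: x=[3.7207 6.5215 10.3790 14.2999] v=[-2.5162 1.6306 -1.1607 0.5652]

Answer: 3.7207 6.5215 10.3790 14.2999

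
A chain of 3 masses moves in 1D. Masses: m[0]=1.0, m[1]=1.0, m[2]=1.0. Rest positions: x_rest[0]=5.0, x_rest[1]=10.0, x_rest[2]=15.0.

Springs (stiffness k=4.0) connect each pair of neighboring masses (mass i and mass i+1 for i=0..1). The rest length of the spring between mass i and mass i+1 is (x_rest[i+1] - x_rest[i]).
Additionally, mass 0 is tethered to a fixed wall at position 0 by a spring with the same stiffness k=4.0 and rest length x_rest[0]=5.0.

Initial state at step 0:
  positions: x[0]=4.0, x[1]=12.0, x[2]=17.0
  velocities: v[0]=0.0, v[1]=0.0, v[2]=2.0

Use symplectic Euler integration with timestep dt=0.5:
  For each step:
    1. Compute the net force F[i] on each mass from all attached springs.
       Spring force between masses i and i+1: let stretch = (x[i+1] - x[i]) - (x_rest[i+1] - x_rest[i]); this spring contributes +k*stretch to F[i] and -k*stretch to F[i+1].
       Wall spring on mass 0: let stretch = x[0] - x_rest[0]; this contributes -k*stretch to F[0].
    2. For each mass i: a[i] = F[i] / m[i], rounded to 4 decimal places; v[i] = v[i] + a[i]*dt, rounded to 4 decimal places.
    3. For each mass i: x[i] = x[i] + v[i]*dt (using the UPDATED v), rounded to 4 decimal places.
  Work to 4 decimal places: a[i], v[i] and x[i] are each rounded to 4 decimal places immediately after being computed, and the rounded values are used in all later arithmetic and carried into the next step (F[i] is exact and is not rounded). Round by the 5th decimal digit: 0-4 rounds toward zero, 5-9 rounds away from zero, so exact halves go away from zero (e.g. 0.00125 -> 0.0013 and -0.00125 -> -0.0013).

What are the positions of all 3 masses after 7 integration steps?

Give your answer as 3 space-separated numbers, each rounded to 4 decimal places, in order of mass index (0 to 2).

Answer: 6.0000 8.0000 13.0000

Derivation:
Step 0: x=[4.0000 12.0000 17.0000] v=[0.0000 0.0000 2.0000]
Step 1: x=[8.0000 9.0000 18.0000] v=[8.0000 -6.0000 2.0000]
Step 2: x=[5.0000 14.0000 15.0000] v=[-6.0000 10.0000 -6.0000]
Step 3: x=[6.0000 11.0000 16.0000] v=[2.0000 -6.0000 2.0000]
Step 4: x=[6.0000 8.0000 17.0000] v=[0.0000 -6.0000 2.0000]
Step 5: x=[2.0000 12.0000 14.0000] v=[-8.0000 8.0000 -6.0000]
Step 6: x=[6.0000 8.0000 14.0000] v=[8.0000 -8.0000 0.0000]
Step 7: x=[6.0000 8.0000 13.0000] v=[0.0000 0.0000 -2.0000]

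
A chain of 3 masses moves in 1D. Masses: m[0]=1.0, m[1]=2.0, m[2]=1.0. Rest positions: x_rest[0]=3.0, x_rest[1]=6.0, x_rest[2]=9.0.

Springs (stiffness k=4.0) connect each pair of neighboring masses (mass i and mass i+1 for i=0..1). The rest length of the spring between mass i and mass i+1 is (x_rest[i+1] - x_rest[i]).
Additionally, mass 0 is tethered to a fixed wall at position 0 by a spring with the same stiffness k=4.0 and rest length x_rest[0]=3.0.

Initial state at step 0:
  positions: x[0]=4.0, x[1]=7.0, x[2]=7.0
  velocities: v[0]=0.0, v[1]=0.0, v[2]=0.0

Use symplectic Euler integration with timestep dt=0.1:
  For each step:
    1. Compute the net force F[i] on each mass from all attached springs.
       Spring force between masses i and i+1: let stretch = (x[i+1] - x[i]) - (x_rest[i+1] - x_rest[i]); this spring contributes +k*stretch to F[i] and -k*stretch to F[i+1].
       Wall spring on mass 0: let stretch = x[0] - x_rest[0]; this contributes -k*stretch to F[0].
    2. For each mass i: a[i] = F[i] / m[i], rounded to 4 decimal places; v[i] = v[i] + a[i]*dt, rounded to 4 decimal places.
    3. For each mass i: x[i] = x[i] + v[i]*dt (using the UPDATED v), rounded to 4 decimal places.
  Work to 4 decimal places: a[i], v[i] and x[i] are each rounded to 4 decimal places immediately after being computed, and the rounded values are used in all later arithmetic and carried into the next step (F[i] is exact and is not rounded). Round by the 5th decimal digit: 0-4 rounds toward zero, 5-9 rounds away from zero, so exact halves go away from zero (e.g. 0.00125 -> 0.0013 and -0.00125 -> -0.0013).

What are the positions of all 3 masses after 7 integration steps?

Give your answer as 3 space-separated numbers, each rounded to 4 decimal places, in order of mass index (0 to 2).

Step 0: x=[4.0000 7.0000 7.0000] v=[0.0000 0.0000 0.0000]
Step 1: x=[3.9600 6.9400 7.1200] v=[-0.4000 -0.6000 1.2000]
Step 2: x=[3.8808 6.8240 7.3528] v=[-0.7920 -1.1600 2.3280]
Step 3: x=[3.7641 6.6597 7.6845] v=[-1.1670 -1.6429 3.3165]
Step 4: x=[3.6127 6.4580 8.0952] v=[-1.5144 -2.0171 4.1066]
Step 5: x=[3.4306 6.2321 8.5604] v=[-1.8214 -2.2587 4.6517]
Step 6: x=[3.2233 5.9968 9.0524] v=[-2.0730 -2.3533 4.9204]
Step 7: x=[2.9980 5.7671 9.5422] v=[-2.2529 -2.2969 4.8982]

Answer: 2.9980 5.7671 9.5422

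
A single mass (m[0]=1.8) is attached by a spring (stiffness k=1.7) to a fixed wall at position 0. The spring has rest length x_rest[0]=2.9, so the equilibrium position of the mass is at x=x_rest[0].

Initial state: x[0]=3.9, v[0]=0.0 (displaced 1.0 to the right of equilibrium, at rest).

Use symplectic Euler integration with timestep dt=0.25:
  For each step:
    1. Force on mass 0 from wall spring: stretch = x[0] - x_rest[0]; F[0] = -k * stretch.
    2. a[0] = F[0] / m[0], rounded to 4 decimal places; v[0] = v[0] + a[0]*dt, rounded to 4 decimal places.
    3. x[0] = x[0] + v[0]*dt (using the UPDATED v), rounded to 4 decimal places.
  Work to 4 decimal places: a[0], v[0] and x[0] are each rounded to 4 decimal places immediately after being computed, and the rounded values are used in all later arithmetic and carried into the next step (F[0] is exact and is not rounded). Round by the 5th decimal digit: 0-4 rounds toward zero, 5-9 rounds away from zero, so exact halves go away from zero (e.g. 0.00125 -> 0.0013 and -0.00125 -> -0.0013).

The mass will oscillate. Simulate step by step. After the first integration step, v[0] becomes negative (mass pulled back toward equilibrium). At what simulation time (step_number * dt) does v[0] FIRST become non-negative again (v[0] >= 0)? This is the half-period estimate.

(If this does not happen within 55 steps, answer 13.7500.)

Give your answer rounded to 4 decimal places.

Answer: 3.2500

Derivation:
Step 0: x=[3.9000] v=[0.0000]
Step 1: x=[3.8410] v=[-0.2361]
Step 2: x=[3.7264] v=[-0.4583]
Step 3: x=[3.5631] v=[-0.6534]
Step 4: x=[3.3606] v=[-0.8100]
Step 5: x=[3.1309] v=[-0.9188]
Step 6: x=[2.8876] v=[-0.9733]
Step 7: x=[2.6450] v=[-0.9704]
Step 8: x=[2.4175] v=[-0.9102]
Step 9: x=[2.2184] v=[-0.7963]
Step 10: x=[2.0596] v=[-0.6354]
Step 11: x=[1.9504] v=[-0.4370]
Step 12: x=[1.8972] v=[-0.2128]
Step 13: x=[1.9032] v=[0.0240]
First v>=0 after going negative at step 13, time=3.2500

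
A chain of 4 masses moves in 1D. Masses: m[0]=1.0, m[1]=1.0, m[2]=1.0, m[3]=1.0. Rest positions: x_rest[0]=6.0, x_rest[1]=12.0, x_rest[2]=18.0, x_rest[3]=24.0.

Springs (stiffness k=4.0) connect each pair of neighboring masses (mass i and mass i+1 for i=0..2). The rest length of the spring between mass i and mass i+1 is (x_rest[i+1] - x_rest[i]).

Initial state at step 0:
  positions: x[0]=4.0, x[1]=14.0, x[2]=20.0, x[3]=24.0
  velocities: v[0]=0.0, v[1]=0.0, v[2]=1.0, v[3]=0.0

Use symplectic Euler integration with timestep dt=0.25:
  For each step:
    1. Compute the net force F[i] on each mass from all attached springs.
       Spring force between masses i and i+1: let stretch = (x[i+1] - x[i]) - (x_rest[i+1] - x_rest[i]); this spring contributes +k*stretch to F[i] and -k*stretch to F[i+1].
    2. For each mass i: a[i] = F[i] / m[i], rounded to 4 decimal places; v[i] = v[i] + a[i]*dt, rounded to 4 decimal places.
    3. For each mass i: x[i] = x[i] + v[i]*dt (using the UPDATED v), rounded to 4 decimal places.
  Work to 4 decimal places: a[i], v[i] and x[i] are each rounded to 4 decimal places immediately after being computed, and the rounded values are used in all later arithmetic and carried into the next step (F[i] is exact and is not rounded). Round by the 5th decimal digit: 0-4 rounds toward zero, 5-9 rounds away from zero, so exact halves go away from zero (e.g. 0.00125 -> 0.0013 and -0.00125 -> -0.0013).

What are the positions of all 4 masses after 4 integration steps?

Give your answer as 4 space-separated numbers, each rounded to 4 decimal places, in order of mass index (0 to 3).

Answer: 8.3711 11.1211 17.2383 26.2696

Derivation:
Step 0: x=[4.0000 14.0000 20.0000 24.0000] v=[0.0000 0.0000 1.0000 0.0000]
Step 1: x=[5.0000 13.0000 19.7500 24.5000] v=[4.0000 -4.0000 -1.0000 2.0000]
Step 2: x=[6.5000 11.6875 19.0000 25.3125] v=[6.0000 -5.2500 -3.0000 3.2500]
Step 3: x=[7.7969 10.9063 18.0000 26.0469] v=[5.1875 -3.1250 -4.0000 2.9375]
Step 4: x=[8.3711 11.1211 17.2383 26.2696] v=[2.2969 0.8593 -3.0468 0.8906]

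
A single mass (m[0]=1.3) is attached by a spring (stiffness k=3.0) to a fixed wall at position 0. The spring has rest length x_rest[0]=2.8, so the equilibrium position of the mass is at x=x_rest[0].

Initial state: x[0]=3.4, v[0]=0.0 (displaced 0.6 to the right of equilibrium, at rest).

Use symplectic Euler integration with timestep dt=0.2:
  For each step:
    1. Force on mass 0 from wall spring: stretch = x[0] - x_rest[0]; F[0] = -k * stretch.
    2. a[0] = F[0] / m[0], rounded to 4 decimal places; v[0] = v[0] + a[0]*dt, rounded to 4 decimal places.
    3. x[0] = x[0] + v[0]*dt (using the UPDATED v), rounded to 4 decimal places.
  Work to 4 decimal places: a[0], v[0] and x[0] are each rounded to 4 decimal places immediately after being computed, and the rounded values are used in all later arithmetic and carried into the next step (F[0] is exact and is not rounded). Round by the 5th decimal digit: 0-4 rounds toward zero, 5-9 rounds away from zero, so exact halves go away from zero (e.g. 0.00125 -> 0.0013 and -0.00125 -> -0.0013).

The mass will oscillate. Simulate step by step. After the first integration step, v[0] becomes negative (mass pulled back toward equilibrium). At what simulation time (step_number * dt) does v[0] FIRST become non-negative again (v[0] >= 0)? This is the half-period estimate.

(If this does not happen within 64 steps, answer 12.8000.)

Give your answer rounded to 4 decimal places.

Answer: 2.2000

Derivation:
Step 0: x=[3.4000] v=[0.0000]
Step 1: x=[3.3446] v=[-0.2769]
Step 2: x=[3.2389] v=[-0.5283]
Step 3: x=[3.0927] v=[-0.7309]
Step 4: x=[2.9195] v=[-0.8660]
Step 5: x=[2.7353] v=[-0.9212]
Step 6: x=[2.5570] v=[-0.8913]
Step 7: x=[2.4012] v=[-0.7791]
Step 8: x=[2.2822] v=[-0.5950]
Step 9: x=[2.2110] v=[-0.3560]
Step 10: x=[2.1942] v=[-0.0842]
Step 11: x=[2.2333] v=[0.1954]
First v>=0 after going negative at step 11, time=2.2000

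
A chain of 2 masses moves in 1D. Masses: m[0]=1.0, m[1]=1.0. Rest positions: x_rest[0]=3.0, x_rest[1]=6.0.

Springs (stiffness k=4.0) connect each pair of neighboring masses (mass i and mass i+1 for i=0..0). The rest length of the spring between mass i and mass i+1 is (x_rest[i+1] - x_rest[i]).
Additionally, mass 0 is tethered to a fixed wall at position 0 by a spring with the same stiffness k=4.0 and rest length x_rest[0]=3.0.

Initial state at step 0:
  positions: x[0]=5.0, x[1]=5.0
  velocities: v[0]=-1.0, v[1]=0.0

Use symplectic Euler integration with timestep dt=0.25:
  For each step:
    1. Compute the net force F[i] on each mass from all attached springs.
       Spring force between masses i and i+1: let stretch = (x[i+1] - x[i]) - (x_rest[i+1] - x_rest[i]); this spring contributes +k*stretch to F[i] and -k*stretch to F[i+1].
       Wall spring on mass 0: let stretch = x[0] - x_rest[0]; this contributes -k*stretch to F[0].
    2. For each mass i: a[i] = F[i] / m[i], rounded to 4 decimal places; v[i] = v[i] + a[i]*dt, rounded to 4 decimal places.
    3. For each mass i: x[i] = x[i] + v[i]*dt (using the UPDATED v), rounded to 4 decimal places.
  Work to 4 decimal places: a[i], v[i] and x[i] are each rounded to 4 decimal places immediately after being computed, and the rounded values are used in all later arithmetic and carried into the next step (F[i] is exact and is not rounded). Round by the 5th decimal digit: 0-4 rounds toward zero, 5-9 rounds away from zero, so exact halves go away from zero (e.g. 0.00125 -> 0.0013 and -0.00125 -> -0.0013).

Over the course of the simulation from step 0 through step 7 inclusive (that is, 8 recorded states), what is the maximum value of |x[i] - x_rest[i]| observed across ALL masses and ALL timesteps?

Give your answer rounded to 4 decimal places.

Answer: 2.2969

Derivation:
Step 0: x=[5.0000 5.0000] v=[-1.0000 0.0000]
Step 1: x=[3.5000 5.7500] v=[-6.0000 3.0000]
Step 2: x=[1.6875 6.6875] v=[-7.2500 3.7500]
Step 3: x=[0.7031 7.1250] v=[-3.9375 1.7500]
Step 4: x=[1.1484 6.7070] v=[1.7813 -1.6719]
Step 5: x=[2.6963 5.6494] v=[6.1915 -4.2305]
Step 6: x=[4.3084 4.6035] v=[6.4483 -4.1836]
Step 7: x=[4.9172 4.2338] v=[2.4350 -1.4787]
Max displacement = 2.2969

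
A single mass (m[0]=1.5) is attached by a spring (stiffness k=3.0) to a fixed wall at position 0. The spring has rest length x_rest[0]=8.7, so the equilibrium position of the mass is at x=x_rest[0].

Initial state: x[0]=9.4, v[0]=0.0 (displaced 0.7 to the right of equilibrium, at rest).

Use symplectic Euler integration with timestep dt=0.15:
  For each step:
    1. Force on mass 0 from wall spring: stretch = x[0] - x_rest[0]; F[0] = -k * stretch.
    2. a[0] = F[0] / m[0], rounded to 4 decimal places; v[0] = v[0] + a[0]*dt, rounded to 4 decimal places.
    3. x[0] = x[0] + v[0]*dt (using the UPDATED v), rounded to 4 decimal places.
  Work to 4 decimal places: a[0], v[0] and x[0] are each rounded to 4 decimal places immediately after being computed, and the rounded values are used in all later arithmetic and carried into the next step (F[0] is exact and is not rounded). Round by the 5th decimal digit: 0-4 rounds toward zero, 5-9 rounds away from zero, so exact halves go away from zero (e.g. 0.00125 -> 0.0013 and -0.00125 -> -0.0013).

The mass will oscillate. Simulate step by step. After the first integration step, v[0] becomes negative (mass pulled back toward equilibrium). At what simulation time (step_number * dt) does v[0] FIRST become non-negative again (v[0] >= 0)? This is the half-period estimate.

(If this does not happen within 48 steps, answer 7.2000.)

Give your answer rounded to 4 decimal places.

Answer: 2.2500

Derivation:
Step 0: x=[9.4000] v=[0.0000]
Step 1: x=[9.3685] v=[-0.2100]
Step 2: x=[9.3069] v=[-0.4106]
Step 3: x=[9.2180] v=[-0.5927]
Step 4: x=[9.1058] v=[-0.7481]
Step 5: x=[8.9753] v=[-0.8698]
Step 6: x=[8.8324] v=[-0.9524]
Step 7: x=[8.6836] v=[-0.9921]
Step 8: x=[8.5355] v=[-0.9872]
Step 9: x=[8.3948] v=[-0.9379]
Step 10: x=[8.2679] v=[-0.8463]
Step 11: x=[8.1604] v=[-0.7167]
Step 12: x=[8.0772] v=[-0.5548]
Step 13: x=[8.0220] v=[-0.3680]
Step 14: x=[7.9973] v=[-0.1646]
Step 15: x=[8.0042] v=[0.0462]
First v>=0 after going negative at step 15, time=2.2500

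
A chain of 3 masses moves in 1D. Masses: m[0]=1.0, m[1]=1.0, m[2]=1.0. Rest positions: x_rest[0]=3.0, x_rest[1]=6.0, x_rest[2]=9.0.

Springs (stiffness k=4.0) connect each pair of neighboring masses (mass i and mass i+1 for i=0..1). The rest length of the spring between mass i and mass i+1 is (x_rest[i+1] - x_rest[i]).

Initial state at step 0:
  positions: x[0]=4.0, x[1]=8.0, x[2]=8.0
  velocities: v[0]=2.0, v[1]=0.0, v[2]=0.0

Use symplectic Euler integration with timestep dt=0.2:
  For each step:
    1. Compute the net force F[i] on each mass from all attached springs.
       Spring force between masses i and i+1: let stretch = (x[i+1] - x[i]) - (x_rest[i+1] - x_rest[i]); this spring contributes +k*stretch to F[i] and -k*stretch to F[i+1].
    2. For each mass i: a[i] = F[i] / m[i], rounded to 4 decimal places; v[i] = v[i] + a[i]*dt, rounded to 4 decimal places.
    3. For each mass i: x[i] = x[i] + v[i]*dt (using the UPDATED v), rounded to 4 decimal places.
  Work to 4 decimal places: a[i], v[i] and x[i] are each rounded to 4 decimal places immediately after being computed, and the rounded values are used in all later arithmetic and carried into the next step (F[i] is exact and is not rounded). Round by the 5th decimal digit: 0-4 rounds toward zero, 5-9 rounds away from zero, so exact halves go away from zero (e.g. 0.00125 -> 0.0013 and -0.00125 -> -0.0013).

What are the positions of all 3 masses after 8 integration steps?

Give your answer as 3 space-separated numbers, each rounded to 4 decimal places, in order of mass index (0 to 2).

Step 0: x=[4.0000 8.0000 8.0000] v=[2.0000 0.0000 0.0000]
Step 1: x=[4.5600 7.3600 8.4800] v=[2.8000 -3.2000 2.4000]
Step 2: x=[5.0880 6.4512 9.2608] v=[2.6400 -4.5440 3.9040]
Step 3: x=[5.3541 5.7738 10.0721] v=[1.3306 -3.3869 4.0563]
Step 4: x=[5.2074 5.7170 10.6756] v=[-0.7336 -0.2840 3.0177]
Step 5: x=[4.6622 6.3720 10.9658] v=[-2.7259 3.2752 1.4508]
Step 6: x=[3.9106 7.4885 11.0010] v=[-3.7581 5.5824 0.1758]
Step 7: x=[3.2514 8.5945 10.9542] v=[-3.2958 5.5301 -0.2342]
Step 8: x=[2.9671 9.2232 11.0098] v=[-1.4213 3.1434 0.2780]

Answer: 2.9671 9.2232 11.0098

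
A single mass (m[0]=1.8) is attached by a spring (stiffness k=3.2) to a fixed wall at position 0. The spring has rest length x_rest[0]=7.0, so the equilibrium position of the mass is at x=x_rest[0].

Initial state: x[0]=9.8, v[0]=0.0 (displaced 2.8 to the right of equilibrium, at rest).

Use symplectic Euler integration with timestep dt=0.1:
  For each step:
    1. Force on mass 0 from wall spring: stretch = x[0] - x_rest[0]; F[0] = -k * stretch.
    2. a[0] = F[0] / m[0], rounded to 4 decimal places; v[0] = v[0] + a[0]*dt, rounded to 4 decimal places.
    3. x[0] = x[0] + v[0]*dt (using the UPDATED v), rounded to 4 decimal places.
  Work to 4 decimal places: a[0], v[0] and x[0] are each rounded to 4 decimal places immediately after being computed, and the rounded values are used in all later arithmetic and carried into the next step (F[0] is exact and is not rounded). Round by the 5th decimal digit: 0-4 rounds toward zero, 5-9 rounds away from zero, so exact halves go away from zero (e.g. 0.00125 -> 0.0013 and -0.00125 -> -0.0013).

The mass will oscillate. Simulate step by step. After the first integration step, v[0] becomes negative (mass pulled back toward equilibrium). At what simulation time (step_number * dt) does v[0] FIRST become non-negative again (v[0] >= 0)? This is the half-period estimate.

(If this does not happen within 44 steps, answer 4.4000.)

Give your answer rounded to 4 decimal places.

Answer: 2.4000

Derivation:
Step 0: x=[9.8000] v=[0.0000]
Step 1: x=[9.7502] v=[-0.4978]
Step 2: x=[9.6515] v=[-0.9867]
Step 3: x=[9.5057] v=[-1.4581]
Step 4: x=[9.3153] v=[-1.9036]
Step 5: x=[9.0838] v=[-2.3152]
Step 6: x=[8.8152] v=[-2.6857]
Step 7: x=[8.5144] v=[-3.0084]
Step 8: x=[8.1866] v=[-3.2776]
Step 9: x=[7.8377] v=[-3.4886]
Step 10: x=[7.4740] v=[-3.6375]
Step 11: x=[7.1018] v=[-3.7218]
Step 12: x=[6.7278] v=[-3.7399]
Step 13: x=[6.3587] v=[-3.6915]
Step 14: x=[6.0010] v=[-3.5775]
Step 15: x=[5.6610] v=[-3.3999]
Step 16: x=[5.3448] v=[-3.1619]
Step 17: x=[5.0580] v=[-2.8676]
Step 18: x=[4.8058] v=[-2.5224]
Step 19: x=[4.5926] v=[-2.1323]
Step 20: x=[4.4222] v=[-1.7043]
Step 21: x=[4.2976] v=[-1.2460]
Step 22: x=[4.2210] v=[-0.7656]
Step 23: x=[4.1938] v=[-0.2716]
Step 24: x=[4.2165] v=[0.2273]
First v>=0 after going negative at step 24, time=2.4000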